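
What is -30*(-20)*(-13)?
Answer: -7800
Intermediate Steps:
-30*(-20)*(-13) = 600*(-13) = -7800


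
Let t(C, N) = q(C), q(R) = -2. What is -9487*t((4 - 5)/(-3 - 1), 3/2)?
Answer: 18974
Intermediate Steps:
t(C, N) = -2
-9487*t((4 - 5)/(-3 - 1), 3/2) = -9487*(-2) = 18974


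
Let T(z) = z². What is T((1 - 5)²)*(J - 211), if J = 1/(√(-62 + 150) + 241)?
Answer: -3132488192/57993 - 512*√22/57993 ≈ -54015.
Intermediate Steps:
J = 1/(241 + 2*√22) (J = 1/(√88 + 241) = 1/(2*√22 + 241) = 1/(241 + 2*√22) ≈ 0.0039939)
T((1 - 5)²)*(J - 211) = ((1 - 5)²)²*((241/57993 - 2*√22/57993) - 211) = ((-4)²)²*(-12236282/57993 - 2*√22/57993) = 16²*(-12236282/57993 - 2*√22/57993) = 256*(-12236282/57993 - 2*√22/57993) = -3132488192/57993 - 512*√22/57993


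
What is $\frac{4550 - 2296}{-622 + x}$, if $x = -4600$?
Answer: $- \frac{161}{373} \approx -0.43164$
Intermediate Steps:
$\frac{4550 - 2296}{-622 + x} = \frac{4550 - 2296}{-622 - 4600} = \frac{2254}{-5222} = 2254 \left(- \frac{1}{5222}\right) = - \frac{161}{373}$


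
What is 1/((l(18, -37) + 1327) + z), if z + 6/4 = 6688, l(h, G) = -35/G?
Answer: 74/593069 ≈ 0.00012477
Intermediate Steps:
z = 13373/2 (z = -3/2 + 6688 = 13373/2 ≈ 6686.5)
1/((l(18, -37) + 1327) + z) = 1/((-35/(-37) + 1327) + 13373/2) = 1/((-35*(-1/37) + 1327) + 13373/2) = 1/((35/37 + 1327) + 13373/2) = 1/(49134/37 + 13373/2) = 1/(593069/74) = 74/593069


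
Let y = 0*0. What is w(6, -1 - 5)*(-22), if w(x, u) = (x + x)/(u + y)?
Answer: 44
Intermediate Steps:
y = 0
w(x, u) = 2*x/u (w(x, u) = (x + x)/(u + 0) = (2*x)/u = 2*x/u)
w(6, -1 - 5)*(-22) = (2*6/(-1 - 5))*(-22) = (2*6/(-6))*(-22) = (2*6*(-1/6))*(-22) = -2*(-22) = 44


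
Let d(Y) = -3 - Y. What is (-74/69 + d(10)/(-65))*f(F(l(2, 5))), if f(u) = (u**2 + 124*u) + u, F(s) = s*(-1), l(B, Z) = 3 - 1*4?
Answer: -12642/115 ≈ -109.93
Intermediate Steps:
l(B, Z) = -1 (l(B, Z) = 3 - 4 = -1)
F(s) = -s
f(u) = u**2 + 125*u
(-74/69 + d(10)/(-65))*f(F(l(2, 5))) = (-74/69 + (-3 - 1*10)/(-65))*((-1*(-1))*(125 - 1*(-1))) = (-74*1/69 + (-3 - 10)*(-1/65))*(1*(125 + 1)) = (-74/69 - 13*(-1/65))*(1*126) = (-74/69 + 1/5)*126 = -301/345*126 = -12642/115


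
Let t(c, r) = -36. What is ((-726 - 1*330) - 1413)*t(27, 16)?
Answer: 88884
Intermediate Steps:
((-726 - 1*330) - 1413)*t(27, 16) = ((-726 - 1*330) - 1413)*(-36) = ((-726 - 330) - 1413)*(-36) = (-1056 - 1413)*(-36) = -2469*(-36) = 88884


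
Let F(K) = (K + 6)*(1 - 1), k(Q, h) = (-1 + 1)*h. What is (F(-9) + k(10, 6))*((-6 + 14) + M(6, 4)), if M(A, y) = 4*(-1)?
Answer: 0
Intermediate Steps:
k(Q, h) = 0 (k(Q, h) = 0*h = 0)
M(A, y) = -4
F(K) = 0 (F(K) = (6 + K)*0 = 0)
(F(-9) + k(10, 6))*((-6 + 14) + M(6, 4)) = (0 + 0)*((-6 + 14) - 4) = 0*(8 - 4) = 0*4 = 0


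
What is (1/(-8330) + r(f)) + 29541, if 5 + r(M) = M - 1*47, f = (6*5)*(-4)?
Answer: 244643769/8330 ≈ 29369.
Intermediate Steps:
f = -120 (f = 30*(-4) = -120)
r(M) = -52 + M (r(M) = -5 + (M - 1*47) = -5 + (M - 47) = -5 + (-47 + M) = -52 + M)
(1/(-8330) + r(f)) + 29541 = (1/(-8330) + (-52 - 120)) + 29541 = (-1/8330 - 172) + 29541 = -1432761/8330 + 29541 = 244643769/8330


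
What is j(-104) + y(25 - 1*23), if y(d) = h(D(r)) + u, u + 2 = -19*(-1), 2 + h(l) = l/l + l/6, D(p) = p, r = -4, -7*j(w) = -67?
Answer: 523/21 ≈ 24.905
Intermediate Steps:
j(w) = 67/7 (j(w) = -⅐*(-67) = 67/7)
h(l) = -1 + l/6 (h(l) = -2 + (l/l + l/6) = -2 + (1 + l*(⅙)) = -2 + (1 + l/6) = -1 + l/6)
u = 17 (u = -2 - 19*(-1) = -2 + 19 = 17)
y(d) = 46/3 (y(d) = (-1 + (⅙)*(-4)) + 17 = (-1 - ⅔) + 17 = -5/3 + 17 = 46/3)
j(-104) + y(25 - 1*23) = 67/7 + 46/3 = 523/21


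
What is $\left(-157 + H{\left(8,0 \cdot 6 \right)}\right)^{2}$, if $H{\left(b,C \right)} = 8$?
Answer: $22201$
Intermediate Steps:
$\left(-157 + H{\left(8,0 \cdot 6 \right)}\right)^{2} = \left(-157 + 8\right)^{2} = \left(-149\right)^{2} = 22201$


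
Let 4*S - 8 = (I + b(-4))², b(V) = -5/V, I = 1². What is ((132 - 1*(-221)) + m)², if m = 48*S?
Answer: 4157521/16 ≈ 2.5985e+5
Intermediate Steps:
I = 1
S = 209/64 (S = 2 + (1 - 5/(-4))²/4 = 2 + (1 - 5*(-¼))²/4 = 2 + (1 + 5/4)²/4 = 2 + (9/4)²/4 = 2 + (¼)*(81/16) = 2 + 81/64 = 209/64 ≈ 3.2656)
m = 627/4 (m = 48*(209/64) = 627/4 ≈ 156.75)
((132 - 1*(-221)) + m)² = ((132 - 1*(-221)) + 627/4)² = ((132 + 221) + 627/4)² = (353 + 627/4)² = (2039/4)² = 4157521/16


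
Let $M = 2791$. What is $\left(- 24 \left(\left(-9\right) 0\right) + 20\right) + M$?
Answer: $2811$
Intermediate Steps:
$\left(- 24 \left(\left(-9\right) 0\right) + 20\right) + M = \left(- 24 \left(\left(-9\right) 0\right) + 20\right) + 2791 = \left(\left(-24\right) 0 + 20\right) + 2791 = \left(0 + 20\right) + 2791 = 20 + 2791 = 2811$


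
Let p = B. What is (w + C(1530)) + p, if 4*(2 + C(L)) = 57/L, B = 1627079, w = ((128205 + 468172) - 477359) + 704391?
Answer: 4998991459/2040 ≈ 2.4505e+6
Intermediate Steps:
w = 823409 (w = (596377 - 477359) + 704391 = 119018 + 704391 = 823409)
C(L) = -2 + 57/(4*L) (C(L) = -2 + (57/L)/4 = -2 + 57/(4*L))
p = 1627079
(w + C(1530)) + p = (823409 + (-2 + (57/4)/1530)) + 1627079 = (823409 + (-2 + (57/4)*(1/1530))) + 1627079 = (823409 + (-2 + 19/2040)) + 1627079 = (823409 - 4061/2040) + 1627079 = 1679750299/2040 + 1627079 = 4998991459/2040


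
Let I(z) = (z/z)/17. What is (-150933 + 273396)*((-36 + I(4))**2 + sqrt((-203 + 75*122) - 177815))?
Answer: 45718009623/289 + 244926*I*sqrt(42217) ≈ 1.5819e+8 + 5.0324e+7*I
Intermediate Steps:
I(z) = 1/17 (I(z) = 1*(1/17) = 1/17)
(-150933 + 273396)*((-36 + I(4))**2 + sqrt((-203 + 75*122) - 177815)) = (-150933 + 273396)*((-36 + 1/17)**2 + sqrt((-203 + 75*122) - 177815)) = 122463*((-611/17)**2 + sqrt((-203 + 9150) - 177815)) = 122463*(373321/289 + sqrt(8947 - 177815)) = 122463*(373321/289 + sqrt(-168868)) = 122463*(373321/289 + 2*I*sqrt(42217)) = 45718009623/289 + 244926*I*sqrt(42217)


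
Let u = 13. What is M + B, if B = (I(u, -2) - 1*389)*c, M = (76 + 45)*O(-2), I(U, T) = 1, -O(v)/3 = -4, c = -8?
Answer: 4556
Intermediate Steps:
O(v) = 12 (O(v) = -3*(-4) = 12)
M = 1452 (M = (76 + 45)*12 = 121*12 = 1452)
B = 3104 (B = (1 - 1*389)*(-8) = (1 - 389)*(-8) = -388*(-8) = 3104)
M + B = 1452 + 3104 = 4556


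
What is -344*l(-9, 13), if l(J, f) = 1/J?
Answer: 344/9 ≈ 38.222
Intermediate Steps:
-344*l(-9, 13) = -344/(-9) = -344*(-⅑) = 344/9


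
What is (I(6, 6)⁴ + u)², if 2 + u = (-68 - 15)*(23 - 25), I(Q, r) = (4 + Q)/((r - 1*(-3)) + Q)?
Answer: 176890000/6561 ≈ 26961.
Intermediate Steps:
I(Q, r) = (4 + Q)/(3 + Q + r) (I(Q, r) = (4 + Q)/((r + 3) + Q) = (4 + Q)/((3 + r) + Q) = (4 + Q)/(3 + Q + r))
u = 164 (u = -2 + (-68 - 15)*(23 - 25) = -2 - 83*(-2) = -2 + 166 = 164)
(I(6, 6)⁴ + u)² = (((4 + 6)/(3 + 6 + 6))⁴ + 164)² = ((10/15)⁴ + 164)² = (((1/15)*10)⁴ + 164)² = ((⅔)⁴ + 164)² = (16/81 + 164)² = (13300/81)² = 176890000/6561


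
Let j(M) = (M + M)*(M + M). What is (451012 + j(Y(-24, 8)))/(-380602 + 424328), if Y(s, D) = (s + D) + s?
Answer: 228706/21863 ≈ 10.461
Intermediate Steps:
Y(s, D) = D + 2*s (Y(s, D) = (D + s) + s = D + 2*s)
j(M) = 4*M² (j(M) = (2*M)*(2*M) = 4*M²)
(451012 + j(Y(-24, 8)))/(-380602 + 424328) = (451012 + 4*(8 + 2*(-24))²)/(-380602 + 424328) = (451012 + 4*(8 - 48)²)/43726 = (451012 + 4*(-40)²)*(1/43726) = (451012 + 4*1600)*(1/43726) = (451012 + 6400)*(1/43726) = 457412*(1/43726) = 228706/21863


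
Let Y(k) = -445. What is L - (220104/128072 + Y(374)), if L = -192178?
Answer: -3069481110/16009 ≈ -1.9173e+5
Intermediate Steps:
L - (220104/128072 + Y(374)) = -192178 - (220104/128072 - 445) = -192178 - (220104*(1/128072) - 445) = -192178 - (27513/16009 - 445) = -192178 - 1*(-7096492/16009) = -192178 + 7096492/16009 = -3069481110/16009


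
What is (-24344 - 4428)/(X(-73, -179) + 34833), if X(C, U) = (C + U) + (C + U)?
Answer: -28772/34329 ≈ -0.83813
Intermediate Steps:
X(C, U) = 2*C + 2*U
(-24344 - 4428)/(X(-73, -179) + 34833) = (-24344 - 4428)/((2*(-73) + 2*(-179)) + 34833) = -28772/((-146 - 358) + 34833) = -28772/(-504 + 34833) = -28772/34329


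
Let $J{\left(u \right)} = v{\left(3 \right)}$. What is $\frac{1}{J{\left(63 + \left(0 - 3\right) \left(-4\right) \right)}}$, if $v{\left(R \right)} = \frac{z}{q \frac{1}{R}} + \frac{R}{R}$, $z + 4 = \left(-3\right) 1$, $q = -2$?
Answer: $\frac{2}{23} \approx 0.086957$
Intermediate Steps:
$z = -7$ ($z = -4 - 3 = -7$)
$v{\left(R \right)} = 1 + \frac{7 R}{2}$ ($v{\left(R \right)} = - \frac{7}{\left(-2\right) \frac{1}{R}} + \frac{R}{R} = - 7 \left(- \frac{R}{2}\right) + 1 = \frac{7 R}{2} + 1 = 1 + \frac{7 R}{2}$)
$J{\left(u \right)} = \frac{23}{2}$ ($J{\left(u \right)} = 1 + \frac{7}{2} \cdot 3 = 1 + \frac{21}{2} = \frac{23}{2}$)
$\frac{1}{J{\left(63 + \left(0 - 3\right) \left(-4\right) \right)}} = \frac{1}{\frac{23}{2}} = \frac{2}{23}$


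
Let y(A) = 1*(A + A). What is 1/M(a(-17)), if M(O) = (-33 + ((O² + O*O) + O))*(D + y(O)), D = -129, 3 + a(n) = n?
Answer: -1/126243 ≈ -7.9212e-6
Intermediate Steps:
y(A) = 2*A (y(A) = 1*(2*A) = 2*A)
a(n) = -3 + n
M(O) = (-129 + 2*O)*(-33 + O + 2*O²) (M(O) = (-33 + ((O² + O*O) + O))*(-129 + 2*O) = (-33 + ((O² + O²) + O))*(-129 + 2*O) = (-33 + (2*O² + O))*(-129 + 2*O) = (-33 + (O + 2*O²))*(-129 + 2*O) = (-33 + O + 2*O²)*(-129 + 2*O) = (-129 + 2*O)*(-33 + O + 2*O²))
1/M(a(-17)) = 1/(4257 - 256*(-3 - 17)² - 195*(-3 - 17) + 4*(-3 - 17)³) = 1/(4257 - 256*(-20)² - 195*(-20) + 4*(-20)³) = 1/(4257 - 256*400 + 3900 + 4*(-8000)) = 1/(4257 - 102400 + 3900 - 32000) = 1/(-126243) = -1/126243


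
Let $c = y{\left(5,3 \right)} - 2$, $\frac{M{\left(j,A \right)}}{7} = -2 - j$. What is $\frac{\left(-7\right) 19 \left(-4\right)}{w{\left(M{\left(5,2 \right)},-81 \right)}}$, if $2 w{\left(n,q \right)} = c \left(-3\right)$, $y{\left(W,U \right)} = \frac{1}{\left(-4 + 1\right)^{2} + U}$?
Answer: $\frac{4256}{23} \approx 185.04$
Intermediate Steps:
$M{\left(j,A \right)} = -14 - 7 j$ ($M{\left(j,A \right)} = 7 \left(-2 - j\right) = -14 - 7 j$)
$y{\left(W,U \right)} = \frac{1}{9 + U}$ ($y{\left(W,U \right)} = \frac{1}{\left(-3\right)^{2} + U} = \frac{1}{9 + U}$)
$c = - \frac{23}{12}$ ($c = \frac{1}{9 + 3} - 2 = \frac{1}{12} - 2 = - \frac{23}{12} \approx -1.9167$)
$w{\left(n,q \right)} = \frac{23}{8}$ ($w{\left(n,q \right)} = \frac{\left(- \frac{23}{12}\right) \left(-3\right)}{2} = \frac{1}{2} \cdot \frac{23}{4} = \frac{23}{8}$)
$\frac{\left(-7\right) 19 \left(-4\right)}{w{\left(M{\left(5,2 \right)},-81 \right)}} = \frac{\left(-7\right) 19 \left(-4\right)}{\frac{23}{8}} = \left(-133\right) \left(-4\right) \frac{8}{23} = 532 \cdot \frac{8}{23} = \frac{4256}{23}$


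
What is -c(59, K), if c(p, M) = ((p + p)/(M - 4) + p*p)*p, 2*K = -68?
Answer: -3898720/19 ≈ -2.0520e+5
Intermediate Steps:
K = -34 (K = (½)*(-68) = -34)
c(p, M) = p*(p² + 2*p/(-4 + M)) (c(p, M) = ((2*p)/(-4 + M) + p²)*p = (2*p/(-4 + M) + p²)*p = (p² + 2*p/(-4 + M))*p = p*(p² + 2*p/(-4 + M)))
-c(59, K) = -59²*(2 - 4*59 - 34*59)/(-4 - 34) = -3481*(2 - 236 - 2006)/(-38) = -3481*(-1)*(-2240)/38 = -1*3898720/19 = -3898720/19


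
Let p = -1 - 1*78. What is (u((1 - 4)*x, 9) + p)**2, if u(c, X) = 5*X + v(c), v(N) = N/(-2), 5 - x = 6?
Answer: 5041/4 ≈ 1260.3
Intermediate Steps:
x = -1 (x = 5 - 1*6 = 5 - 6 = -1)
v(N) = -N/2 (v(N) = N*(-1/2) = -N/2)
u(c, X) = 5*X - c/2
p = -79 (p = -1 - 78 = -79)
(u((1 - 4)*x, 9) + p)**2 = ((5*9 - (1 - 4)*(-1)/2) - 79)**2 = ((45 - (-3)*(-1)/2) - 79)**2 = ((45 - 1/2*3) - 79)**2 = ((45 - 3/2) - 79)**2 = (87/2 - 79)**2 = (-71/2)**2 = 5041/4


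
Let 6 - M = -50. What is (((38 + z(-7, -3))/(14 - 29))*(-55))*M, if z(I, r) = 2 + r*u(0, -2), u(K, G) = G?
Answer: 28336/3 ≈ 9445.3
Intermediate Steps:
z(I, r) = 2 - 2*r (z(I, r) = 2 + r*(-2) = 2 - 2*r)
M = 56 (M = 6 - 1*(-50) = 6 + 50 = 56)
(((38 + z(-7, -3))/(14 - 29))*(-55))*M = (((38 + (2 - 2*(-3)))/(14 - 29))*(-55))*56 = (((38 + (2 + 6))/(-15))*(-55))*56 = (((38 + 8)*(-1/15))*(-55))*56 = ((46*(-1/15))*(-55))*56 = -46/15*(-55)*56 = (506/3)*56 = 28336/3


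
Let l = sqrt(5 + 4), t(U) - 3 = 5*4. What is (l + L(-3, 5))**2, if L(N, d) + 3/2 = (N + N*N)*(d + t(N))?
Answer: 114921/4 ≈ 28730.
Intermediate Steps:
t(U) = 23 (t(U) = 3 + 5*4 = 3 + 20 = 23)
L(N, d) = -3/2 + (23 + d)*(N + N**2) (L(N, d) = -3/2 + (N + N*N)*(d + 23) = -3/2 + (N + N**2)*(23 + d) = -3/2 + (23 + d)*(N + N**2))
l = 3 (l = sqrt(9) = 3)
(l + L(-3, 5))**2 = (3 + (-3/2 + 23*(-3) + 23*(-3)**2 - 3*5 + 5*(-3)**2))**2 = (3 + (-3/2 - 69 + 23*9 - 15 + 5*9))**2 = (3 + (-3/2 - 69 + 207 - 15 + 45))**2 = (3 + 333/2)**2 = (339/2)**2 = 114921/4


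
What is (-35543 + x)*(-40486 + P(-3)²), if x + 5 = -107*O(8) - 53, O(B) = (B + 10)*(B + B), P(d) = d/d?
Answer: 2688892245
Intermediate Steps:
P(d) = 1
O(B) = 2*B*(10 + B) (O(B) = (10 + B)*(2*B) = 2*B*(10 + B))
x = -30874 (x = -5 + (-214*8*(10 + 8) - 53) = -5 + (-214*8*18 - 53) = -5 + (-107*288 - 53) = -5 + (-30816 - 53) = -5 - 30869 = -30874)
(-35543 + x)*(-40486 + P(-3)²) = (-35543 - 30874)*(-40486 + 1²) = -66417*(-40486 + 1) = -66417*(-40485) = 2688892245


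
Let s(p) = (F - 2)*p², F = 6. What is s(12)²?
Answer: 331776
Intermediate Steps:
s(p) = 4*p² (s(p) = (6 - 2)*p² = 4*p²)
s(12)² = (4*12²)² = (4*144)² = 576² = 331776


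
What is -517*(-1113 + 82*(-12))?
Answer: 1084149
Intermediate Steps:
-517*(-1113 + 82*(-12)) = -517*(-1113 - 984) = -517*(-2097) = 1084149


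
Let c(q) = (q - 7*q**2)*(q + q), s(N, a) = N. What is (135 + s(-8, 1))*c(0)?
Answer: 0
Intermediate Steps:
c(q) = 2*q*(q - 7*q**2) (c(q) = (q - 7*q**2)*(2*q) = 2*q*(q - 7*q**2))
(135 + s(-8, 1))*c(0) = (135 - 8)*(0**2*(2 - 14*0)) = 127*(0*(2 + 0)) = 127*(0*2) = 127*0 = 0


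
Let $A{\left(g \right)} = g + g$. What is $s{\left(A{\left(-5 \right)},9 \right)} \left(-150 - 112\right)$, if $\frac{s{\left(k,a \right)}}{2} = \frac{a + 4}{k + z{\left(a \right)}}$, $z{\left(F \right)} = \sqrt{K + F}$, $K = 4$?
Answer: $\frac{68120}{87} + \frac{6812 \sqrt{13}}{87} \approx 1065.3$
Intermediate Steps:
$A{\left(g \right)} = 2 g$
$z{\left(F \right)} = \sqrt{4 + F}$
$s{\left(k,a \right)} = \frac{2 \left(4 + a\right)}{k + \sqrt{4 + a}}$ ($s{\left(k,a \right)} = 2 \frac{a + 4}{k + \sqrt{4 + a}} = 2 \frac{4 + a}{k + \sqrt{4 + a}} = \frac{2 \left(4 + a\right)}{k + \sqrt{4 + a}}$)
$s{\left(A{\left(-5 \right)},9 \right)} \left(-150 - 112\right) = \frac{2 \left(4 + 9\right)}{2 \left(-5\right) + \sqrt{4 + 9}} \left(-150 - 112\right) = 2 \frac{1}{-10 + \sqrt{13}} \cdot 13 \left(-262\right) = \frac{26}{-10 + \sqrt{13}} \left(-262\right) = - \frac{6812}{-10 + \sqrt{13}}$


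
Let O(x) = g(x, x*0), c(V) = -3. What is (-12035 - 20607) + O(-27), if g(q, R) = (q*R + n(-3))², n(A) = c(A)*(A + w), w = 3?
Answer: -32642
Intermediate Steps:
n(A) = -9 - 3*A (n(A) = -3*(A + 3) = -3*(3 + A) = -9 - 3*A)
g(q, R) = R²*q² (g(q, R) = (q*R + (-9 - 3*(-3)))² = (R*q + (-9 + 9))² = (R*q + 0)² = (R*q)² = R²*q²)
O(x) = 0 (O(x) = (x*0)²*x² = 0²*x² = 0*x² = 0)
(-12035 - 20607) + O(-27) = (-12035 - 20607) + 0 = -32642 + 0 = -32642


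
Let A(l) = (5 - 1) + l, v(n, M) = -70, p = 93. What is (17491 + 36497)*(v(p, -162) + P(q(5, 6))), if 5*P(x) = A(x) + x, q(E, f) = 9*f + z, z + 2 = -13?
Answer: -14468784/5 ≈ -2.8938e+6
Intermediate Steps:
z = -15 (z = -2 - 13 = -15)
A(l) = 4 + l
q(E, f) = -15 + 9*f (q(E, f) = 9*f - 15 = -15 + 9*f)
P(x) = 4/5 + 2*x/5 (P(x) = ((4 + x) + x)/5 = (4 + 2*x)/5 = 4/5 + 2*x/5)
(17491 + 36497)*(v(p, -162) + P(q(5, 6))) = (17491 + 36497)*(-70 + (4/5 + 2*(-15 + 9*6)/5)) = 53988*(-70 + (4/5 + 2*(-15 + 54)/5)) = 53988*(-70 + (4/5 + (2/5)*39)) = 53988*(-70 + (4/5 + 78/5)) = 53988*(-70 + 82/5) = 53988*(-268/5) = -14468784/5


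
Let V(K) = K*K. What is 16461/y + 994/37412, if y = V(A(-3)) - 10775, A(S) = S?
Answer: -75642191/50347199 ≈ -1.5024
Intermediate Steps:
V(K) = K**2
y = -10766 (y = (-3)**2 - 10775 = 9 - 10775 = -10766)
16461/y + 994/37412 = 16461/(-10766) + 994/37412 = 16461*(-1/10766) + 994*(1/37412) = -16461/10766 + 497/18706 = -75642191/50347199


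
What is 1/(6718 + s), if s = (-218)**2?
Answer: 1/54242 ≈ 1.8436e-5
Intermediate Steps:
s = 47524
1/(6718 + s) = 1/(6718 + 47524) = 1/54242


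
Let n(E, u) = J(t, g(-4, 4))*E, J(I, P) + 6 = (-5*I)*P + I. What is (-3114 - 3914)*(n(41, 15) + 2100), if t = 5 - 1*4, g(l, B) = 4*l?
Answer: -36369900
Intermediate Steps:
t = 1 (t = 5 - 4 = 1)
J(I, P) = -6 + I - 5*I*P (J(I, P) = -6 + ((-5*I)*P + I) = -6 + (-5*I*P + I) = -6 + (I - 5*I*P) = -6 + I - 5*I*P)
n(E, u) = 75*E (n(E, u) = (-6 + 1 - 5*1*4*(-4))*E = (-6 + 1 - 5*1*(-16))*E = (-6 + 1 + 80)*E = 75*E)
(-3114 - 3914)*(n(41, 15) + 2100) = (-3114 - 3914)*(75*41 + 2100) = -7028*(3075 + 2100) = -7028*5175 = -36369900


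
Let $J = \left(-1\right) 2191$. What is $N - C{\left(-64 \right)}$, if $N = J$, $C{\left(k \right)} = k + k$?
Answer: $-2063$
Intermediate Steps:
$J = -2191$
$C{\left(k \right)} = 2 k$
$N = -2191$
$N - C{\left(-64 \right)} = -2191 - 2 \left(-64\right) = -2191 - -128 = -2191 + 128 = -2063$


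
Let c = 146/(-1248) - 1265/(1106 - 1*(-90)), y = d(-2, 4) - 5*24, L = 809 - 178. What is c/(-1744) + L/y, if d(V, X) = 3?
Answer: -17605225/3264768 ≈ -5.3925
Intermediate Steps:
L = 631
y = -117 (y = 3 - 5*24 = 3 - 120 = -117)
c = -733/624 (c = 146*(-1/1248) - 1265/(1106 + 90) = -73/624 - 1265/1196 = -73/624 - 1265*1/1196 = -73/624 - 55/52 = -733/624 ≈ -1.1747)
c/(-1744) + L/y = -733/624/(-1744) + 631/(-117) = -733/624*(-1/1744) + 631*(-1/117) = 733/1088256 - 631/117 = -17605225/3264768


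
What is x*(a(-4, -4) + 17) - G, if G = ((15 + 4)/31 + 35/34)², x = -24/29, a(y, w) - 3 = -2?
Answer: -566810181/32216564 ≈ -17.594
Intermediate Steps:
a(y, w) = 1 (a(y, w) = 3 - 2 = 1)
x = -24/29 (x = -24*1/29 = -24/29 ≈ -0.82759)
G = 2996361/1110916 (G = (19*(1/31) + 35*(1/34))² = (19/31 + 35/34)² = (1731/1054)² = 2996361/1110916 ≈ 2.6972)
x*(a(-4, -4) + 17) - G = -24*(1 + 17)/29 - 1*2996361/1110916 = -24/29*18 - 2996361/1110916 = -432/29 - 2996361/1110916 = -566810181/32216564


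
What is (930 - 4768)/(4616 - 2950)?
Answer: -1919/833 ≈ -2.3037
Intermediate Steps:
(930 - 4768)/(4616 - 2950) = -3838/1666 = -3838*1/1666 = -1919/833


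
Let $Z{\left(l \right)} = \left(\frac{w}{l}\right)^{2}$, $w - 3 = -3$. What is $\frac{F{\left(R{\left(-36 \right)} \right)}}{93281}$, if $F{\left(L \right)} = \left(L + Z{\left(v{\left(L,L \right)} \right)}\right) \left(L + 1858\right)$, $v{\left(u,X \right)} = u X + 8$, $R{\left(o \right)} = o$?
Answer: $- \frac{65592}{93281} \approx -0.70317$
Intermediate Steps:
$w = 0$ ($w = 3 - 3 = 0$)
$v{\left(u,X \right)} = 8 + X u$ ($v{\left(u,X \right)} = X u + 8 = 8 + X u$)
$Z{\left(l \right)} = 0$ ($Z{\left(l \right)} = \left(\frac{0}{l}\right)^{2} = 0^{2} = 0$)
$F{\left(L \right)} = L \left(1858 + L\right)$ ($F{\left(L \right)} = \left(L + 0\right) \left(L + 1858\right) = L \left(1858 + L\right)$)
$\frac{F{\left(R{\left(-36 \right)} \right)}}{93281} = \frac{\left(-36\right) \left(1858 - 36\right)}{93281} = \left(-36\right) 1822 \cdot \frac{1}{93281} = \left(-65592\right) \frac{1}{93281} = - \frac{65592}{93281}$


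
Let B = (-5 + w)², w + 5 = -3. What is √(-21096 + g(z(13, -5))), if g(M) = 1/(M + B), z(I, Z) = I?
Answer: I*√698783722/182 ≈ 145.24*I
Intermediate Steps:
w = -8 (w = -5 - 3 = -8)
B = 169 (B = (-5 - 8)² = (-13)² = 169)
g(M) = 1/(169 + M) (g(M) = 1/(M + 169) = 1/(169 + M))
√(-21096 + g(z(13, -5))) = √(-21096 + 1/(169 + 13)) = √(-21096 + 1/182) = √(-3839471/182) = I*√698783722/182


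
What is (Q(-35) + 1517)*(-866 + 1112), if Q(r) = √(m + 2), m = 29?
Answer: 373182 + 246*√31 ≈ 3.7455e+5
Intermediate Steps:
Q(r) = √31 (Q(r) = √(29 + 2) = √31)
(Q(-35) + 1517)*(-866 + 1112) = (√31 + 1517)*(-866 + 1112) = (1517 + √31)*246 = 373182 + 246*√31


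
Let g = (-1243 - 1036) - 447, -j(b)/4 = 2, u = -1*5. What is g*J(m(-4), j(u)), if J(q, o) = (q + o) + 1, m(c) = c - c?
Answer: 19082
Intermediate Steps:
m(c) = 0
u = -5
j(b) = -8 (j(b) = -4*2 = -8)
J(q, o) = 1 + o + q (J(q, o) = (o + q) + 1 = 1 + o + q)
g = -2726 (g = -2279 - 447 = -2726)
g*J(m(-4), j(u)) = -2726*(1 - 8 + 0) = -2726*(-7) = 19082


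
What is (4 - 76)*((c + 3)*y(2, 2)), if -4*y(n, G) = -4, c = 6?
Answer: -648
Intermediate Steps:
y(n, G) = 1 (y(n, G) = -1/4*(-4) = 1)
(4 - 76)*((c + 3)*y(2, 2)) = (4 - 76)*((6 + 3)*1) = -648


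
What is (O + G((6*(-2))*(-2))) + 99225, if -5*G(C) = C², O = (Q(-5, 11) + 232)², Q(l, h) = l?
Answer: 753194/5 ≈ 1.5064e+5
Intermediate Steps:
O = 51529 (O = (-5 + 232)² = 227² = 51529)
G(C) = -C²/5
(O + G((6*(-2))*(-2))) + 99225 = (51529 - ((6*(-2))*(-2))²/5) + 99225 = (51529 - (-12*(-2))²/5) + 99225 = (51529 - ⅕*24²) + 99225 = (51529 - ⅕*576) + 99225 = (51529 - 576/5) + 99225 = 257069/5 + 99225 = 753194/5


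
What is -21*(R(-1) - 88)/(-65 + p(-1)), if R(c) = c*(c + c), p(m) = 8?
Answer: -602/19 ≈ -31.684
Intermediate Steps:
R(c) = 2*c**2 (R(c) = c*(2*c) = 2*c**2)
-21*(R(-1) - 88)/(-65 + p(-1)) = -21*(2*(-1)**2 - 88)/(-65 + 8) = -21*(2*1 - 88)/(-57) = -21*(2 - 88)*(-1)/57 = -(-1806)*(-1)/57 = -21*86/57 = -602/19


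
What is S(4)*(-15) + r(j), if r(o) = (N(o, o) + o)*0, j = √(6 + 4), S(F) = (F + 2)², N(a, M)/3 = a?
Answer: -540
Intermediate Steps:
N(a, M) = 3*a
S(F) = (2 + F)²
j = √10 ≈ 3.1623
r(o) = 0 (r(o) = (3*o + o)*0 = (4*o)*0 = 0)
S(4)*(-15) + r(j) = (2 + 4)²*(-15) + 0 = 6²*(-15) + 0 = 36*(-15) + 0 = -540 + 0 = -540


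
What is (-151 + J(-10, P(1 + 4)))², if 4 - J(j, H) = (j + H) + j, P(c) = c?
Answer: 17424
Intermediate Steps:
J(j, H) = 4 - H - 2*j (J(j, H) = 4 - ((j + H) + j) = 4 - ((H + j) + j) = 4 - (H + 2*j) = 4 + (-H - 2*j) = 4 - H - 2*j)
(-151 + J(-10, P(1 + 4)))² = (-151 + (4 - (1 + 4) - 2*(-10)))² = (-151 + (4 - 1*5 + 20))² = (-151 + (4 - 5 + 20))² = (-151 + 19)² = (-132)² = 17424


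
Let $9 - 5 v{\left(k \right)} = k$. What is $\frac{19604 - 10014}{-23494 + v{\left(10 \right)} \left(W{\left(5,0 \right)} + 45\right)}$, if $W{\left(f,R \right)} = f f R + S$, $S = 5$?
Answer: $- \frac{4795}{11752} \approx -0.40802$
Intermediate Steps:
$v{\left(k \right)} = \frac{9}{5} - \frac{k}{5}$
$W{\left(f,R \right)} = 5 + R f^{2}$ ($W{\left(f,R \right)} = f f R + 5 = f^{2} R + 5 = R f^{2} + 5 = 5 + R f^{2}$)
$\frac{19604 - 10014}{-23494 + v{\left(10 \right)} \left(W{\left(5,0 \right)} + 45\right)} = \frac{19604 - 10014}{-23494 + \left(\frac{9}{5} - 2\right) \left(\left(5 + 0 \cdot 5^{2}\right) + 45\right)} = \frac{9590}{-23494 + \left(\frac{9}{5} - 2\right) \left(\left(5 + 0 \cdot 25\right) + 45\right)} = \frac{9590}{-23494 - \frac{\left(5 + 0\right) + 45}{5}} = \frac{9590}{-23494 - \frac{5 + 45}{5}} = \frac{9590}{-23494 - 10} = \frac{9590}{-23504} = 9590 \left(- \frac{1}{23504}\right) = - \frac{4795}{11752}$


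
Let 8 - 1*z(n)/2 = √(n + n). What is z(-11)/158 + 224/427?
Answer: 3016/4819 - I*√22/79 ≈ 0.62586 - 0.059372*I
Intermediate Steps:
z(n) = 16 - 2*√2*√n (z(n) = 16 - 2*√(n + n) = 16 - 2*√2*√n)
z(-11)/158 + 224/427 = (16 - 2*√2*√(-11))/158 + 224/427 = (16 - 2*√2*I*√11)*(1/158) + 224*(1/427) = (16 - 2*I*√22)*(1/158) + 32/61 = (8/79 - I*√22/79) + 32/61 = 3016/4819 - I*√22/79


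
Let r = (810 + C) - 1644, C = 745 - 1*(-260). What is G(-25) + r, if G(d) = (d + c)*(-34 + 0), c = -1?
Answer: 1055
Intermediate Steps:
C = 1005 (C = 745 + 260 = 1005)
G(d) = 34 - 34*d (G(d) = (d - 1)*(-34 + 0) = (-1 + d)*(-34) = 34 - 34*d)
r = 171 (r = (810 + 1005) - 1644 = 1815 - 1644 = 171)
G(-25) + r = (34 - 34*(-25)) + 171 = (34 + 850) + 171 = 884 + 171 = 1055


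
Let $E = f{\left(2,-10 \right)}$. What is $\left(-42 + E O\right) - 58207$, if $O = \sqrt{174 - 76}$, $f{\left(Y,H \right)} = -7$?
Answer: $-58249 - 49 \sqrt{2} \approx -58318.0$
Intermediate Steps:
$E = -7$
$O = 7 \sqrt{2}$ ($O = \sqrt{98} = 7 \sqrt{2} \approx 9.8995$)
$\left(-42 + E O\right) - 58207 = \left(-42 - 7 \cdot 7 \sqrt{2}\right) - 58207 = \left(-42 - 49 \sqrt{2}\right) - 58207 = -58249 - 49 \sqrt{2}$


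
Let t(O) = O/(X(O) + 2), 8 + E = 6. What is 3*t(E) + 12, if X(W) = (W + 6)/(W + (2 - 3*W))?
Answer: 39/4 ≈ 9.7500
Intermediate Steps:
E = -2 (E = -8 + 6 = -2)
X(W) = (6 + W)/(2 - 2*W)
t(O) = O/(2 + (-6 - O)/(2*(-1 + O))) (t(O) = O/((-6 - O)/(2*(-1 + O)) + 2) = O/(2 + (-6 - O)/(2*(-1 + O))))
3*t(E) + 12 = 3*(2*(-2)*(-1 - 2)/(-10 + 3*(-2))) + 12 = 3*(2*(-2)*(-3)/(-10 - 6)) + 12 = 3*(2*(-2)*(-3)/(-16)) + 12 = 3*(2*(-2)*(-1/16)*(-3)) + 12 = 3*(-¾) + 12 = -9/4 + 12 = 39/4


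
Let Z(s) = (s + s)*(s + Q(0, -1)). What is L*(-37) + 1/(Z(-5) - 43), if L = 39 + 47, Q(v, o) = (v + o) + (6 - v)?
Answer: -136827/43 ≈ -3182.0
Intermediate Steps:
Q(v, o) = 6 + o (Q(v, o) = (o + v) + (6 - v) = 6 + o)
L = 86
Z(s) = 2*s*(5 + s) (Z(s) = (s + s)*(s + (6 - 1)) = (2*s)*(s + 5) = (2*s)*(5 + s) = 2*s*(5 + s))
L*(-37) + 1/(Z(-5) - 43) = 86*(-37) + 1/(2*(-5)*(5 - 5) - 43) = -3182 + 1/(2*(-5)*0 - 43) = -3182 + 1/(0 - 43) = -3182 + 1/(-43) = -3182 - 1/43 = -136827/43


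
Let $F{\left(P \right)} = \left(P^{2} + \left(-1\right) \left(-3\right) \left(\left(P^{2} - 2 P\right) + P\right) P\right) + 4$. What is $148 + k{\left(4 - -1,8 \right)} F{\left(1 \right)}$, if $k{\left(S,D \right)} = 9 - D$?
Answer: $153$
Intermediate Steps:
$F{\left(P \right)} = 4 + P^{2} + P \left(- 3 P + 3 P^{2}\right)$ ($F{\left(P \right)} = \left(P^{2} + 3 \left(P^{2} - P\right) P\right) + 4 = \left(P^{2} + \left(- 3 P + 3 P^{2}\right) P\right) + 4 = \left(P^{2} + P \left(- 3 P + 3 P^{2}\right)\right) + 4 = 4 + P^{2} + P \left(- 3 P + 3 P^{2}\right)$)
$148 + k{\left(4 - -1,8 \right)} F{\left(1 \right)} = 148 + \left(9 - 8\right) \left(4 - 2 \cdot 1^{2} + 3 \cdot 1^{3}\right) = 148 + \left(9 - 8\right) \left(4 - 2 + 3 \cdot 1\right) = 148 + 1 \left(4 - 2 + 3\right) = 148 + 1 \cdot 5 = 148 + 5 = 153$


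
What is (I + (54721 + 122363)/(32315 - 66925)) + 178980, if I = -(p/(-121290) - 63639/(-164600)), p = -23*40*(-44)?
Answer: 1236654511372711549/6909655997400 ≈ 1.7897e+5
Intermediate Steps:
p = 40480 (p = -920*(-44) = 40480)
I = -105576631/1996433400 (I = -(40480/(-121290) - 63639/(-164600)) = -(40480*(-1/121290) - 63639*(-1/164600)) = -(-4048/12129 + 63639/164600) = -1*105576631/1996433400 = -105576631/1996433400 ≈ -0.052883)
(I + (54721 + 122363)/(32315 - 66925)) + 178980 = (-105576631/1996433400 + (54721 + 122363)/(32315 - 66925)) + 178980 = (-105576631/1996433400 + 177084/(-34610)) + 178980 = (-105576631/1996433400 + 177084*(-1/34610)) + 178980 = (-105576631/1996433400 - 88542/17305) + 178980 = -35719041940451/6909655997400 + 178980 = 1236654511372711549/6909655997400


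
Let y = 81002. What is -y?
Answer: -81002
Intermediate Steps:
-y = -1*81002 = -81002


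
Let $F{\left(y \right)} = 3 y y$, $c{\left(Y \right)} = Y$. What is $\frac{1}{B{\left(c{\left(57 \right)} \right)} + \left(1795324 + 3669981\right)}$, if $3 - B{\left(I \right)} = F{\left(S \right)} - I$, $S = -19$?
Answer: $\frac{1}{5464282} \approx 1.8301 \cdot 10^{-7}$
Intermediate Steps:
$F{\left(y \right)} = 3 y^{2}$
$B{\left(I \right)} = -1080 + I$ ($B{\left(I \right)} = 3 - \left(3 \left(-19\right)^{2} - I\right) = 3 - \left(3 \cdot 361 - I\right) = 3 - \left(1083 - I\right) = 3 + \left(-1083 + I\right) = -1080 + I$)
$\frac{1}{B{\left(c{\left(57 \right)} \right)} + \left(1795324 + 3669981\right)} = \frac{1}{\left(-1080 + 57\right) + \left(1795324 + 3669981\right)} = \frac{1}{-1023 + 5465305} = \frac{1}{5464282}$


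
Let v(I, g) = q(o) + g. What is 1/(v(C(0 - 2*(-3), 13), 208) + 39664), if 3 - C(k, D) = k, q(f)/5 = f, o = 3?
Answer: 1/39887 ≈ 2.5071e-5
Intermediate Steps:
q(f) = 5*f
C(k, D) = 3 - k
v(I, g) = 15 + g (v(I, g) = 5*3 + g = 15 + g)
1/(v(C(0 - 2*(-3), 13), 208) + 39664) = 1/((15 + 208) + 39664) = 1/(223 + 39664) = 1/39887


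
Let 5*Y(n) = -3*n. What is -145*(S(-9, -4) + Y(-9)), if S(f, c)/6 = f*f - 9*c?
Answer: -102573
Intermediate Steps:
Y(n) = -3*n/5 (Y(n) = (-3*n)/5 = -3*n/5)
S(f, c) = -54*c + 6*f² (S(f, c) = 6*(f*f - 9*c) = 6*(f² - 9*c) = -54*c + 6*f²)
-145*(S(-9, -4) + Y(-9)) = -145*((-54*(-4) + 6*(-9)²) - ⅗*(-9)) = -145*((216 + 6*81) + 27/5) = -145*((216 + 486) + 27/5) = -145*(702 + 27/5) = -145*3537/5 = -102573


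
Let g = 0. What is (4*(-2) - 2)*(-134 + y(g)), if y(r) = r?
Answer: 1340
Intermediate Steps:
(4*(-2) - 2)*(-134 + y(g)) = (4*(-2) - 2)*(-134 + 0) = (-8 - 2)*(-134) = -10*(-134) = 1340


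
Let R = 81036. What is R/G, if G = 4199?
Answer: 81036/4199 ≈ 19.299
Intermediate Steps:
R/G = 81036/4199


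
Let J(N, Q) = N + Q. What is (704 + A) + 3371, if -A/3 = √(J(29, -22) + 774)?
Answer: 4075 - 3*√781 ≈ 3991.2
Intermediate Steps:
A = -3*√781 (A = -3*√((29 - 22) + 774) = -3*√(7 + 774) = -3*√781 ≈ -83.839)
(704 + A) + 3371 = (704 - 3*√781) + 3371 = 4075 - 3*√781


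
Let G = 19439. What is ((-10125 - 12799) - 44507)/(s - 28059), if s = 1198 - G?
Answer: 67431/46300 ≈ 1.4564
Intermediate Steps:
s = -18241 (s = 1198 - 1*19439 = 1198 - 19439 = -18241)
((-10125 - 12799) - 44507)/(s - 28059) = ((-10125 - 12799) - 44507)/(-18241 - 28059) = (-22924 - 44507)/(-46300) = -67431*(-1/46300) = 67431/46300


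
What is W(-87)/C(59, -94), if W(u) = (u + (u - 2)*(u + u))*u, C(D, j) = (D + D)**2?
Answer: -22707/236 ≈ -96.216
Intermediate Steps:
C(D, j) = 4*D**2 (C(D, j) = (2*D)**2 = 4*D**2)
W(u) = u*(u + 2*u*(-2 + u)) (W(u) = (u + (-2 + u)*(2*u))*u = (u + 2*u*(-2 + u))*u = u*(u + 2*u*(-2 + u)))
W(-87)/C(59, -94) = ((-87)**2*(-3 + 2*(-87)))/((4*59**2)) = (7569*(-3 - 174))/((4*3481)) = (7569*(-177))/13924 = -1339713*1/13924 = -22707/236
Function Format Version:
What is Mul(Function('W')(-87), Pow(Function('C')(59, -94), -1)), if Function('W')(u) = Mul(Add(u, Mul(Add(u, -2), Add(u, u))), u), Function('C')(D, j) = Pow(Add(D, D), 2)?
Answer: Rational(-22707, 236) ≈ -96.216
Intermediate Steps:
Function('C')(D, j) = Mul(4, Pow(D, 2)) (Function('C')(D, j) = Pow(Mul(2, D), 2) = Mul(4, Pow(D, 2)))
Function('W')(u) = Mul(u, Add(u, Mul(2, u, Add(-2, u)))) (Function('W')(u) = Mul(Add(u, Mul(Add(-2, u), Mul(2, u))), u) = Mul(Add(u, Mul(2, u, Add(-2, u))), u) = Mul(u, Add(u, Mul(2, u, Add(-2, u)))))
Mul(Function('W')(-87), Pow(Function('C')(59, -94), -1)) = Mul(Mul(Pow(-87, 2), Add(-3, Mul(2, -87))), Pow(Mul(4, Pow(59, 2)), -1)) = Mul(Mul(7569, Add(-3, -174)), Pow(Mul(4, 3481), -1)) = Mul(Mul(7569, -177), Pow(13924, -1)) = Mul(-1339713, Rational(1, 13924)) = Rational(-22707, 236)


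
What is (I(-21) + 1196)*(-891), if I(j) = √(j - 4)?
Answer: -1065636 - 4455*I ≈ -1.0656e+6 - 4455.0*I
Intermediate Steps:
I(j) = √(-4 + j)
(I(-21) + 1196)*(-891) = (√(-4 - 21) + 1196)*(-891) = (√(-25) + 1196)*(-891) = (5*I + 1196)*(-891) = (1196 + 5*I)*(-891) = -1065636 - 4455*I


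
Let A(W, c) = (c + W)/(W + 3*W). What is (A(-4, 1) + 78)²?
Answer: 1565001/256 ≈ 6113.3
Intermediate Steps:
A(W, c) = (W + c)/(4*W) (A(W, c) = (W + c)/((4*W)) = (W + c)*(1/(4*W)) = (W + c)/(4*W))
(A(-4, 1) + 78)² = ((¼)*(-4 + 1)/(-4) + 78)² = ((¼)*(-¼)*(-3) + 78)² = (3/16 + 78)² = (1251/16)² = 1565001/256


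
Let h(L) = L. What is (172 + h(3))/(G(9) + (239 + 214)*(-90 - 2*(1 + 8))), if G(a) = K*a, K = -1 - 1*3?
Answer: -35/9792 ≈ -0.0035743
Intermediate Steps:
K = -4 (K = -1 - 3 = -4)
G(a) = -4*a
(172 + h(3))/(G(9) + (239 + 214)*(-90 - 2*(1 + 8))) = (172 + 3)/(-4*9 + (239 + 214)*(-90 - 2*(1 + 8))) = 175/(-36 + 453*(-90 - 2*9)) = 175/(-36 + 453*(-90 - 18)) = 175/(-36 + 453*(-108)) = 175/(-36 - 48924) = 175/(-48960) = 175*(-1/48960) = -35/9792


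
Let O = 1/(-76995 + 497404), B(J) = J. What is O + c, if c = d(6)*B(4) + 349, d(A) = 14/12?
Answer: 446053952/1261227 ≈ 353.67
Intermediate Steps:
d(A) = 7/6 (d(A) = 14*(1/12) = 7/6)
O = 1/420409 ≈ 2.3786e-6
c = 1061/3 (c = (7/6)*4 + 349 = 14/3 + 349 = 1061/3 ≈ 353.67)
O + c = 1/420409 + 1061/3 = 446053952/1261227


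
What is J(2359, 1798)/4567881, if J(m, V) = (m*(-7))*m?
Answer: -38954167/4567881 ≈ -8.5278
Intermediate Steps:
J(m, V) = -7*m² (J(m, V) = (-7*m)*m = -7*m²)
J(2359, 1798)/4567881 = -7*2359²/4567881 = -7*5564881*(1/4567881) = -38954167*1/4567881 = -38954167/4567881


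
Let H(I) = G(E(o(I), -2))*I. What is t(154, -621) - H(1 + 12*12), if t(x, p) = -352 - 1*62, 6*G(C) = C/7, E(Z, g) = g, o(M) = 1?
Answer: -8549/21 ≈ -407.10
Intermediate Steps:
G(C) = C/42 (G(C) = (C/7)/6 = C/42)
H(I) = -I/21 (H(I) = ((1/42)*(-2))*I = -I/21)
t(x, p) = -414 (t(x, p) = -352 - 62 = -414)
t(154, -621) - H(1 + 12*12) = -414 - (-1)*(1 + 12*12)/21 = -414 - (-1)*(1 + 144)/21 = -414 - (-1)*145/21 = -414 - 1*(-145/21) = -414 + 145/21 = -8549/21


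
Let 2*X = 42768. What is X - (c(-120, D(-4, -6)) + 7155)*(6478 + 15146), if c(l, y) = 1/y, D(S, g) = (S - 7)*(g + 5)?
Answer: -1701703320/11 ≈ -1.5470e+8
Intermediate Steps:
D(S, g) = (-7 + S)*(5 + g)
X = 21384 (X = (½)*42768 = 21384)
X - (c(-120, D(-4, -6)) + 7155)*(6478 + 15146) = 21384 - (1/(-35 - 7*(-6) + 5*(-4) - 4*(-6)) + 7155)*(6478 + 15146) = 21384 - (1/(-35 + 42 - 20 + 24) + 7155)*21624 = 21384 - (1/11 + 7155)*21624 = 21384 - 78706*21624/11 = 21384 - 1*1701938544/11 = 21384 - 1701938544/11 = -1701703320/11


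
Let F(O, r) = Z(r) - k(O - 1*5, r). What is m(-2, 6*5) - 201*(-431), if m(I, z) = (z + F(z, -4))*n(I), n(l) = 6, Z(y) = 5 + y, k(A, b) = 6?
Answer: 86781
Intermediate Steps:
F(O, r) = -1 + r (F(O, r) = (5 + r) - 1*6 = (5 + r) - 6 = -1 + r)
m(I, z) = -30 + 6*z (m(I, z) = (z + (-1 - 4))*6 = (z - 5)*6 = (-5 + z)*6 = -30 + 6*z)
m(-2, 6*5) - 201*(-431) = (-30 + 6*(6*5)) - 201*(-431) = (-30 + 6*30) + 86631 = (-30 + 180) + 86631 = 150 + 86631 = 86781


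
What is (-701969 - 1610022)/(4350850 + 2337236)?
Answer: -2311991/6688086 ≈ -0.34569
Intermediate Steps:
(-701969 - 1610022)/(4350850 + 2337236) = -2311991/6688086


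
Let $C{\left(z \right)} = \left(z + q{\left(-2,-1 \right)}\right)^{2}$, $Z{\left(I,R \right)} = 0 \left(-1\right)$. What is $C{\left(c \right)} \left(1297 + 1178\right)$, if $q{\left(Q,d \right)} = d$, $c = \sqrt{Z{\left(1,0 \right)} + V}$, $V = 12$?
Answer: $32175 - 9900 \sqrt{3} \approx 15028.0$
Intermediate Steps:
$Z{\left(I,R \right)} = 0$
$c = 2 \sqrt{3}$ ($c = \sqrt{0 + 12} = \sqrt{12} = 2 \sqrt{3} \approx 3.4641$)
$C{\left(z \right)} = \left(-1 + z\right)^{2}$ ($C{\left(z \right)} = \left(z - 1\right)^{2} = \left(-1 + z\right)^{2}$)
$C{\left(c \right)} \left(1297 + 1178\right) = \left(-1 + 2 \sqrt{3}\right)^{2} \left(1297 + 1178\right) = \left(-1 + 2 \sqrt{3}\right)^{2} \cdot 2475 = 2475 \left(-1 + 2 \sqrt{3}\right)^{2}$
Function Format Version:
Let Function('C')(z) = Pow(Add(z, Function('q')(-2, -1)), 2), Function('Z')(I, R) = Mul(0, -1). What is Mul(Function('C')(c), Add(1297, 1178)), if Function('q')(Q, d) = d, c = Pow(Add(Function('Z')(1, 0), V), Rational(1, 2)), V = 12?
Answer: Add(32175, Mul(-9900, Pow(3, Rational(1, 2)))) ≈ 15028.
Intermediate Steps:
Function('Z')(I, R) = 0
c = Mul(2, Pow(3, Rational(1, 2))) (c = Pow(Add(0, 12), Rational(1, 2)) = Pow(12, Rational(1, 2)) = Mul(2, Pow(3, Rational(1, 2))) ≈ 3.4641)
Function('C')(z) = Pow(Add(-1, z), 2) (Function('C')(z) = Pow(Add(z, -1), 2) = Pow(Add(-1, z), 2))
Mul(Function('C')(c), Add(1297, 1178)) = Mul(Pow(Add(-1, Mul(2, Pow(3, Rational(1, 2)))), 2), Add(1297, 1178)) = Mul(Pow(Add(-1, Mul(2, Pow(3, Rational(1, 2)))), 2), 2475) = Mul(2475, Pow(Add(-1, Mul(2, Pow(3, Rational(1, 2)))), 2))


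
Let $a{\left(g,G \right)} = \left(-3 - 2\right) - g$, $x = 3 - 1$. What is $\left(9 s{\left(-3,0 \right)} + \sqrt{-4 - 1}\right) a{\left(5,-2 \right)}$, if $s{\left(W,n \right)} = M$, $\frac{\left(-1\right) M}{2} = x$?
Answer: $360 - 10 i \sqrt{5} \approx 360.0 - 22.361 i$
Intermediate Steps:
$x = 2$
$a{\left(g,G \right)} = -5 - g$ ($a{\left(g,G \right)} = \left(-3 - 2\right) - g = -5 - g$)
$M = -4$ ($M = \left(-2\right) 2 = -4$)
$s{\left(W,n \right)} = -4$
$\left(9 s{\left(-3,0 \right)} + \sqrt{-4 - 1}\right) a{\left(5,-2 \right)} = \left(9 \left(-4\right) + \sqrt{-4 - 1}\right) \left(-5 - 5\right) = \left(-36 + \sqrt{-5}\right) \left(-5 - 5\right) = \left(-36 + i \sqrt{5}\right) \left(-10\right) = 360 - 10 i \sqrt{5}$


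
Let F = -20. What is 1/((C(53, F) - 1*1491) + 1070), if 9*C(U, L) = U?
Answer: -9/3736 ≈ -0.0024090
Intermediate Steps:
C(U, L) = U/9
1/((C(53, F) - 1*1491) + 1070) = 1/(((1/9)*53 - 1*1491) + 1070) = 1/((53/9 - 1491) + 1070) = 1/(-13366/9 + 1070) = 1/(-3736/9) = -9/3736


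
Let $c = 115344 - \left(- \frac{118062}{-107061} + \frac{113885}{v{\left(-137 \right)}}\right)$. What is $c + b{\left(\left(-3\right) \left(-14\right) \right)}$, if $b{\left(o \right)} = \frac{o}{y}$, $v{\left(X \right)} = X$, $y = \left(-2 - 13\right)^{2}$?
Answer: $\frac{42599270780141}{366683925} \approx 1.1617 \cdot 10^{5}$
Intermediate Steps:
$y = 225$ ($y = \left(-15\right)^{2} = 225$)
$c = \frac{567989364433}{4889119}$ ($c = 115344 - \left(- \frac{118062}{-107061} + \frac{113885}{-137}\right) = 115344 - \left(\left(-118062\right) \left(- \frac{1}{107061}\right) + 113885 \left(- \frac{1}{137}\right)\right) = 115344 - \left(\frac{39354}{35687} - \frac{113885}{137}\right) = 115344 - - \frac{4058822497}{4889119} = 115344 + \frac{4058822497}{4889119} = \frac{567989364433}{4889119} \approx 1.1617 \cdot 10^{5}$)
$b{\left(o \right)} = \frac{o}{225}$
$c + b{\left(\left(-3\right) \left(-14\right) \right)} = \frac{567989364433}{4889119} + \frac{\left(-3\right) \left(-14\right)}{225} = \frac{567989364433}{4889119} + \frac{1}{225} \cdot 42 = \frac{567989364433}{4889119} + \frac{14}{75} = \frac{42599270780141}{366683925}$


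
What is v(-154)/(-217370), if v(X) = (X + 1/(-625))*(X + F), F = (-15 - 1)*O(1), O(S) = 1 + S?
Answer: -8951343/67928125 ≈ -0.13178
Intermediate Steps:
F = -32 (F = (-15 - 1)*(1 + 1) = -16*2 = -32)
v(X) = (-32 + X)*(-1/625 + X) (v(X) = (X + 1/(-625))*(X - 32) = (X - 1/625)*(-32 + X) = (-1/625 + X)*(-32 + X) = (-32 + X)*(-1/625 + X))
v(-154)/(-217370) = (32/625 + (-154)² - 20001/625*(-154))/(-217370) = (32/625 + 23716 + 3080154/625)*(-1/217370) = (17902686/625)*(-1/217370) = -8951343/67928125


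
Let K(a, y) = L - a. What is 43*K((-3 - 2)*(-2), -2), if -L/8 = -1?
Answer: -86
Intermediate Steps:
L = 8 (L = -8*(-1) = 8)
K(a, y) = 8 - a
43*K((-3 - 2)*(-2), -2) = 43*(8 - (-3 - 2)*(-2)) = 43*(8 - (-5)*(-2)) = 43*(8 - 1*10) = 43*(8 - 10) = 43*(-2) = -86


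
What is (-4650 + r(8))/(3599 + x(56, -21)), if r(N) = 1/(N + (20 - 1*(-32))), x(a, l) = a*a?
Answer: -278999/404100 ≈ -0.69042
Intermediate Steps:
x(a, l) = a²
r(N) = 1/(52 + N) (r(N) = 1/(N + (20 + 32)) = 1/(N + 52) = 1/(52 + N))
(-4650 + r(8))/(3599 + x(56, -21)) = (-4650 + 1/(52 + 8))/(3599 + 56²) = (-4650 + 1/60)/(3599 + 3136) = (-4650 + 1/60)/6735 = -278999/60*1/6735 = -278999/404100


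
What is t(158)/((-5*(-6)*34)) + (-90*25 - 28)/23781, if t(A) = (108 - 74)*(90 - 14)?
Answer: 96612/39635 ≈ 2.4375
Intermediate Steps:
t(A) = 2584 (t(A) = 34*76 = 2584)
t(158)/((-5*(-6)*34)) + (-90*25 - 28)/23781 = 2584/((-5*(-6)*34)) + (-90*25 - 28)/23781 = 2584/((30*34)) + (-2250 - 28)*(1/23781) = 2584/1020 - 2278*1/23781 = 2584*(1/1020) - 2278/23781 = 38/15 - 2278/23781 = 96612/39635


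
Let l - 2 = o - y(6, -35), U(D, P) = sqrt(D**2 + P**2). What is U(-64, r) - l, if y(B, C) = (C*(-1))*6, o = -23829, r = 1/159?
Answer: 24037 + sqrt(103550977)/159 ≈ 24101.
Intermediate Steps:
r = 1/159 ≈ 0.0062893
y(B, C) = -6*C (y(B, C) = -C*6 = -6*C)
l = -24037 (l = 2 + (-23829 - (-6)*(-35)) = 2 + (-23829 - 1*210) = 2 + (-23829 - 210) = 2 - 24039 = -24037)
U(-64, r) - l = sqrt((-64)**2 + (1/159)**2) - 1*(-24037) = sqrt(4096 + 1/25281) + 24037 = sqrt(103550977/25281) + 24037 = sqrt(103550977)/159 + 24037 = 24037 + sqrt(103550977)/159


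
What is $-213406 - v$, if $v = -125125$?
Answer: $-88281$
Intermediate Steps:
$-213406 - v = -213406 - -125125 = -213406 + 125125 = -88281$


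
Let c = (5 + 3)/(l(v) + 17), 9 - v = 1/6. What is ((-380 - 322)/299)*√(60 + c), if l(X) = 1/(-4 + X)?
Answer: -108*√3763957/11477 ≈ -18.257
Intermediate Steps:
v = 53/6 (v = 9 - 1/6 = 9 - 1*⅙ = 9 - ⅙ = 53/6 ≈ 8.8333)
c = 232/499 (c = (5 + 3)/(1/(-4 + 53/6) + 17) = 8/(1/(29/6) + 17) = 8/(6/29 + 17) = 8/(499/29) = 8*(29/499) = 232/499 ≈ 0.46493)
((-380 - 322)/299)*√(60 + c) = ((-380 - 322)/299)*√(60 + 232/499) = (-702*1/299)*√(30172/499) = -108*√3763957/11477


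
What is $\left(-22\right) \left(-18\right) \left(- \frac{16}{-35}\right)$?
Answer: $\frac{6336}{35} \approx 181.03$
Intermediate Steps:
$\left(-22\right) \left(-18\right) \left(- \frac{16}{-35}\right) = 396 \left(\left(-16\right) \left(- \frac{1}{35}\right)\right) = 396 \cdot \frac{16}{35} = \frac{6336}{35}$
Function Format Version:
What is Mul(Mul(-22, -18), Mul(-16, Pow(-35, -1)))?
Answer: Rational(6336, 35) ≈ 181.03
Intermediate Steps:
Mul(Mul(-22, -18), Mul(-16, Pow(-35, -1))) = Mul(396, Mul(-16, Rational(-1, 35))) = Mul(396, Rational(16, 35)) = Rational(6336, 35)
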